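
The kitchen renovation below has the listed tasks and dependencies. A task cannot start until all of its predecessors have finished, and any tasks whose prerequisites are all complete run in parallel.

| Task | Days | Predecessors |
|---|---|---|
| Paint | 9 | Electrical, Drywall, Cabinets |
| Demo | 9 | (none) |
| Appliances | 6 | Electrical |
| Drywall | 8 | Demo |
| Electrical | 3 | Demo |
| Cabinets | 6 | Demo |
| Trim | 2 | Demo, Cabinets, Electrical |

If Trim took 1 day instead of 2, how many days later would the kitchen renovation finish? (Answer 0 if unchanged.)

0

As given, the longest chain is Demo→Drywall→Paint = 9+8+9 = 26, so the finish is 26 days.
The longest path through Trim is only 17 days, so Trim has float 9.
The critical path is still Demo→Drywall→Paint; finish is now 26 days.
Change in finish: 26 − 26 = +0 days.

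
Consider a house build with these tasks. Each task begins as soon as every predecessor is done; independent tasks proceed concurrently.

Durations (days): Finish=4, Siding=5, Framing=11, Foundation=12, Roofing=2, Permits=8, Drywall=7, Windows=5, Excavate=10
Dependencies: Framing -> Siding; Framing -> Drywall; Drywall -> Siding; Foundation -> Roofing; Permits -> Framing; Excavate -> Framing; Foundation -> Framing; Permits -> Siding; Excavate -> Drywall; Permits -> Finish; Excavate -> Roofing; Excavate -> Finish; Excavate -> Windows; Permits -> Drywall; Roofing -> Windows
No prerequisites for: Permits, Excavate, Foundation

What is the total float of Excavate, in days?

2

Critical path: Foundation→Framing→Drywall→Siding = 12+11+7+5 = 35, so the finish is 35 days.
Excavate finishes as early as 10 and must finish by 12.
So Excavate can slip 12 − 10 = 2 days.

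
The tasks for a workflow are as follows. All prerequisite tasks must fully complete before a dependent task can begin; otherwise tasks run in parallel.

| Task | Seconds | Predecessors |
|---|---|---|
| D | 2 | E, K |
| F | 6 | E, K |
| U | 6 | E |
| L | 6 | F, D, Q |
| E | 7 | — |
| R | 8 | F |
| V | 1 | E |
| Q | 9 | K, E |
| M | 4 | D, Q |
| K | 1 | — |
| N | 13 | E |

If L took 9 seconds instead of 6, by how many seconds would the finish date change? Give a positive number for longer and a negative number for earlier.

As given, the longest chain is E→Q→L = 7+9+6 = 22, so the finish is 22 seconds.
L is on the critical path; changing it to 9 makes that path 25 seconds.
No other chain overtakes it, so the finish is 25 seconds.
Change in finish: 25 − 22 = +3 seconds.

3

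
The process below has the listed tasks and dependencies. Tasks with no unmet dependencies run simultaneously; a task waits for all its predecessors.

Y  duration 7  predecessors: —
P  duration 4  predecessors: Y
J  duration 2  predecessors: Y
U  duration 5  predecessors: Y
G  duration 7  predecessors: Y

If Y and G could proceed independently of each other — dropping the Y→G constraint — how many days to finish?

With the dependency in place, Y→G = 7+7 = 14 sets the finish at 14 days.
Without Y→G, G's earliest start moves from 7 to 0.
New critical path: Y→U = 7+5 = 12 ⇒ 12 days.

12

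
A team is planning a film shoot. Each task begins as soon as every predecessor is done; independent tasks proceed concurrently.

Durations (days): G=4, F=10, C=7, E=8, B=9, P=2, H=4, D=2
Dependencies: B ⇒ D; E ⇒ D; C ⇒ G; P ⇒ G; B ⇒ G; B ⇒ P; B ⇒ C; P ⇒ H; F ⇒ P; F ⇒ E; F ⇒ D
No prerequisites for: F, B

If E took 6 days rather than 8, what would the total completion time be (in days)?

20

Critical path before the change: F→E→D = 10+8+2 = 20 giving 20 days.
E lies on that path, so at 6 days the path becomes 18 days.
The binding chain switches to B→C→G = 9+7+4 = 20; finish 20 days.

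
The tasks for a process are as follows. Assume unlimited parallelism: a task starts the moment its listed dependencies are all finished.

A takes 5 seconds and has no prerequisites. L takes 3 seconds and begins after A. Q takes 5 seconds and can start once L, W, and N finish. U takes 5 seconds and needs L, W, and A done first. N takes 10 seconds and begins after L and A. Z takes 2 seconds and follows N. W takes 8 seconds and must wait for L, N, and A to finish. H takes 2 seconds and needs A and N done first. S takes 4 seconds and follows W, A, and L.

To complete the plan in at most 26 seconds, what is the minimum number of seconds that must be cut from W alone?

5

Current finish: 31 seconds; target: 26.
W is on every critical path, so each second cut from W cuts the finish by one (this holds down to a finish of 24).
Need 31 − 26 = 5 seconds off W → W becomes 3 seconds, finish becomes 26.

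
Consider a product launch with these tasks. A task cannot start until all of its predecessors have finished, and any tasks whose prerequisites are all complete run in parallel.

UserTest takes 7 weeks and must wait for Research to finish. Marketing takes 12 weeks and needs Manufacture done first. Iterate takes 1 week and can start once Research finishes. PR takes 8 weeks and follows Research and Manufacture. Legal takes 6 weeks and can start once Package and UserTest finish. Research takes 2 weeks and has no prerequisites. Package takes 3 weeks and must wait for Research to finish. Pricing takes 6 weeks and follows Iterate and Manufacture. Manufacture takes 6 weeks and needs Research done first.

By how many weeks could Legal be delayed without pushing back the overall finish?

Research→Manufacture→Marketing = 2+6+12 = 20 sets the makespan at 20 weeks.
Longest path through Legal: 15 weeks (earliest finish 15, latest finish 20).
Float = 20 − 15 = 5.

5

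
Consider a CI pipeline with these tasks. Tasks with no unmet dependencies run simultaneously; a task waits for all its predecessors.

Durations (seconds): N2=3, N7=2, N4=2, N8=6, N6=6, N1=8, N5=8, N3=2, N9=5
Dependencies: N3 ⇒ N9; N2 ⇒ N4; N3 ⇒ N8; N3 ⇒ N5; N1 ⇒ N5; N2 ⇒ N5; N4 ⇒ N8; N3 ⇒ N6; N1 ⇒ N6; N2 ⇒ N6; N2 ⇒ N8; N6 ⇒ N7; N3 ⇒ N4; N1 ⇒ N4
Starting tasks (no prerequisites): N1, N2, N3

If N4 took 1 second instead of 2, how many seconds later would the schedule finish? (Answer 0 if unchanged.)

0

Baseline: N1→N4→N8 = 8+2+6 = 16 → 16 seconds.
Since N4 is critical, the -1 change carries straight to that chain (now 15 seconds).
New critical path: N1→N5 = 8+8 = 16 ⇒ 16 seconds.
Change in finish: 16 − 16 = +0 seconds.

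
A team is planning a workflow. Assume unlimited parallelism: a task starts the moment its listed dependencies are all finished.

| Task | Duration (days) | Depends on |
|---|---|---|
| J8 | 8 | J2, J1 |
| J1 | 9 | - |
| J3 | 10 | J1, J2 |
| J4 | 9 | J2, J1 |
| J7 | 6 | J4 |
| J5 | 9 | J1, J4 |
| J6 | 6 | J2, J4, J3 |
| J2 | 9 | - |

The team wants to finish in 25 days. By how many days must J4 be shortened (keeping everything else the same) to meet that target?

2

Current finish: 27 days; target: 25.
J4 is on every critical path, so each day cut from J4 cuts the finish by one (this holds down to a finish of 25).
Need 27 − 25 = 2 days off J4 → J4 becomes 7 days, finish becomes 25.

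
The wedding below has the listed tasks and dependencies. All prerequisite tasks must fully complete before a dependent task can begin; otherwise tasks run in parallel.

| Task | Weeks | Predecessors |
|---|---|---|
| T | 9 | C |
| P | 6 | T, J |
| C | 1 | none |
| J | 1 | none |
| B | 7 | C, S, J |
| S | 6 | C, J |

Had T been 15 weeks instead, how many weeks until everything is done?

Actual critical path: C→T→P = 1+9+6 = 16 ⇒ 16 weeks.
T is on the critical path; changing it to 15 makes that path 22 weeks.
No other chain overtakes it, so the finish is 22 weeks.

22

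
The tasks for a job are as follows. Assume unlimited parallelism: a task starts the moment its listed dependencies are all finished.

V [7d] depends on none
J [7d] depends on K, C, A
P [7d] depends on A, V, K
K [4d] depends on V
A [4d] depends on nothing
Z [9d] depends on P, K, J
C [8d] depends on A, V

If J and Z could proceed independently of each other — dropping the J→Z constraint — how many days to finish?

27

Before: longest chain V→C→J→Z = 7+8+7+9 = 31, finish 31.
Without J→Z, Z's earliest start moves from 22 to 18.
After: V→K→P→Z = 7+4+7+9 = 27 → 27 days.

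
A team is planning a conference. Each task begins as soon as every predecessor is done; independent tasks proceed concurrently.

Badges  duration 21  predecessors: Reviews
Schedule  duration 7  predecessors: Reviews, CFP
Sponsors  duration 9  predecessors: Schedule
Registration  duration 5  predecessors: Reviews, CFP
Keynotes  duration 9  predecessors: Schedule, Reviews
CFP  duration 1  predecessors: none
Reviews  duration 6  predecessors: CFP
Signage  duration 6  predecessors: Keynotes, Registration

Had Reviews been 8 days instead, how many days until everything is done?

31

Critical path before the change: CFP→Reviews→Schedule→Keynotes→Signage = 1+6+7+9+6 = 29 giving 29 days.
Since Reviews is critical, the +2 change carries straight to that chain (now 31 days).
The critical path is still CFP→Reviews→Schedule→Keynotes→Signage; finish is now 31 days.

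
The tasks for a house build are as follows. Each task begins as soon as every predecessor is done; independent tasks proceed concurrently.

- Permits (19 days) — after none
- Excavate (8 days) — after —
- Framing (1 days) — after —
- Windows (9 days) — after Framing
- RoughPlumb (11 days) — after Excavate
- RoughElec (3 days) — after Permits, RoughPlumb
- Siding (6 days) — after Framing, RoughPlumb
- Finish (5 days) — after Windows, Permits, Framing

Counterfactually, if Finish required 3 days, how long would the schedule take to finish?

25

Actual critical path: Excavate→RoughPlumb→Siding = 8+11+6 = 25 ⇒ 25 days.
The longest path through Finish is only 24 days, so Finish has float 1.
The critical path is still Excavate→RoughPlumb→Siding; finish is now 25 days.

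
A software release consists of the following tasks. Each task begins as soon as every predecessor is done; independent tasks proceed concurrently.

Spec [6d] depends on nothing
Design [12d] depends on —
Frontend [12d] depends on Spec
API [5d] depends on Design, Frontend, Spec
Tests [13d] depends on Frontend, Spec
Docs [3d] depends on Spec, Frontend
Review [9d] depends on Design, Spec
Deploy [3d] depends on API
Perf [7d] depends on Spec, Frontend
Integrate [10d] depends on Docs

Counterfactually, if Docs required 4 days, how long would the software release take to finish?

32

As given, the longest chain is Spec→Frontend→Docs→Integrate = 6+12+3+10 = 31, so the finish is 31 days.
Docs lies on that path, so at 4 days the path becomes 32 days.
The critical path is still Spec→Frontend→Docs→Integrate; finish is now 32 days.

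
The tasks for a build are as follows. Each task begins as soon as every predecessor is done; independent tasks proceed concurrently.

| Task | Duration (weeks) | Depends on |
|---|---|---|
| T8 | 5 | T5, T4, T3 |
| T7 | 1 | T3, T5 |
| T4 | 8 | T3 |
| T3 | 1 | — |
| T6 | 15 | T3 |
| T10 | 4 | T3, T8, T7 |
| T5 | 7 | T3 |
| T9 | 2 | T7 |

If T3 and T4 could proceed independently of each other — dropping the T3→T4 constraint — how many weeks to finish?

17

With the dependency in place, T3→T4→T8→T10 = 1+8+5+4 = 18 sets the finish at 18 weeks.
Without T3→T4, T4's earliest start moves from 1 to 0.
New critical path: T3→T5→T8→T10 = 1+7+5+4 = 17 ⇒ 17 weeks.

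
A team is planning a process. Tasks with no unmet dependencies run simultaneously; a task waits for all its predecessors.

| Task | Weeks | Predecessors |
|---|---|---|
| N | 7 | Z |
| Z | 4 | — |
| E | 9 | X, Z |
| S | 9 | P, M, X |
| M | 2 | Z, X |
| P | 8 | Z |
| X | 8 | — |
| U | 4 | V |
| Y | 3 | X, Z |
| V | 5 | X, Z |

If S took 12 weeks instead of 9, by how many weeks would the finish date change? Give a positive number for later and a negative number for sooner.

Critical path before the change: Z→P→S = 4+8+9 = 21 giving 21 weeks.
S is on the critical path; changing it to 12 makes that path 24 weeks.
That remains the longest chain; total 24 weeks.
Change in finish: 24 − 21 = +3 weeks.

3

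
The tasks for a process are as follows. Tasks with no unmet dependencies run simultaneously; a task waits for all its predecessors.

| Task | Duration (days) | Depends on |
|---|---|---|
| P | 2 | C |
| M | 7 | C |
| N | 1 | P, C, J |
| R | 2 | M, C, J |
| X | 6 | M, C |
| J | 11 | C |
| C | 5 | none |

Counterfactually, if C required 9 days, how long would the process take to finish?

The binding path is C→M→X = 5+7+6 = 18; finish at 18 days.
C lies on that path, so at 9 days the path becomes 22 days.
The critical path is still C→M→X; finish is now 22 days.

22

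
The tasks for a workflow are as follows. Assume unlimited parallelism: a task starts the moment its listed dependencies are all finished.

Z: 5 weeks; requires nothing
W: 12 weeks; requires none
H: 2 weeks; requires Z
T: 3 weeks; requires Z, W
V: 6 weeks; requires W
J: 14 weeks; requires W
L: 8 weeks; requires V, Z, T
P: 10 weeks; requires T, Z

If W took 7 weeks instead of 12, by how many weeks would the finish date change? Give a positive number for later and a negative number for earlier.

-5

Critical path before the change: W→V→L = 12+6+8 = 26 giving 26 weeks.
W lies on that path, so at 7 weeks the path becomes 21 weeks.
That remains the longest chain; total 21 weeks.
Change in finish: 21 − 26 = -5 weeks.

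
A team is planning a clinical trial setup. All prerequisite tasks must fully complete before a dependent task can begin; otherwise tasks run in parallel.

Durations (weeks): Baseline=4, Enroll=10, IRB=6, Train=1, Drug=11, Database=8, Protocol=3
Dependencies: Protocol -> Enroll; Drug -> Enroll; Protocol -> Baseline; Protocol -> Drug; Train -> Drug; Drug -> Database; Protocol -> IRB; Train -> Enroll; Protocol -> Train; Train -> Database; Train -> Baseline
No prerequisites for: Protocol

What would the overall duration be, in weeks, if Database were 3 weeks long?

25

Critical path before the change: Protocol→Train→Drug→Enroll = 3+1+11+10 = 25 giving 25 weeks.
Database has 2 weeks of float (longest path through it is 23).
No other chain overtakes it, so the finish is 25 weeks.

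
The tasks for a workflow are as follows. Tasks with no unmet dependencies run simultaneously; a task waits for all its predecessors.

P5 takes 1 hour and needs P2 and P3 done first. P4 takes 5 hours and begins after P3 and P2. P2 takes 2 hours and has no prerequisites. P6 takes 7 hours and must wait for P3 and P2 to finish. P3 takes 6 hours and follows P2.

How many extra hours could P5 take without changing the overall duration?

6

The longest chain is P2→P3→P6 = 2+6+7 = 15; overall finish 15 hours.
The longest chain containing P5 totals 9 hours.
Float = 15 − 9 = 6.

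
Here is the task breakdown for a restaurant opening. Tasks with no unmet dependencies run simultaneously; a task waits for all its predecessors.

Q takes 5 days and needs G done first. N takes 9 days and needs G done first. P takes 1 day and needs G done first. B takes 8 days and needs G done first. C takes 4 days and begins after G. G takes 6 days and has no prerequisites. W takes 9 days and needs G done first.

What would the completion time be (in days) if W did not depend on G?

15

Before: longest chain G→N = 6+9 = 15, finish 15.
Without G→W, W's earliest start moves from 6 to 0.
After: G→N = 6+9 = 15 → 15 days.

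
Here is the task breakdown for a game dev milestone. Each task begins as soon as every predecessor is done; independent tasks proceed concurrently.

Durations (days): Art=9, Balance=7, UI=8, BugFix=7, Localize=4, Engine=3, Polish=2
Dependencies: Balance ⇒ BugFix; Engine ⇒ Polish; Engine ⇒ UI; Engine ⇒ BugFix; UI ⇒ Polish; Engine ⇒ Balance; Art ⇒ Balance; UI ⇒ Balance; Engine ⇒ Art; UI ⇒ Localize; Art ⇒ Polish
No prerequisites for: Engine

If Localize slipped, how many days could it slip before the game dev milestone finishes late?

11

Critical path: Engine→Art→Balance→BugFix = 3+9+7+7 = 26, so the finish is 26 days.
The longest chain containing Localize totals 15 days.
So Localize can slip 26 − 15 = 11 days.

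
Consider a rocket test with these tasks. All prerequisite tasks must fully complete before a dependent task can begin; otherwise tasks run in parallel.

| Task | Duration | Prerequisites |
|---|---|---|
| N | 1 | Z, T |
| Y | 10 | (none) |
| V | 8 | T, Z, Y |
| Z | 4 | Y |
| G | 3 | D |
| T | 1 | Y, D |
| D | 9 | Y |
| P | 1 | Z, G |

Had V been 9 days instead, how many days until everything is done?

Actual critical path: Y→D→T→V = 10+9+1+8 = 28 ⇒ 28 days.
V lies on that path, so at 9 days the path becomes 29 days.
The critical path is still Y→D→T→V; finish is now 29 days.

29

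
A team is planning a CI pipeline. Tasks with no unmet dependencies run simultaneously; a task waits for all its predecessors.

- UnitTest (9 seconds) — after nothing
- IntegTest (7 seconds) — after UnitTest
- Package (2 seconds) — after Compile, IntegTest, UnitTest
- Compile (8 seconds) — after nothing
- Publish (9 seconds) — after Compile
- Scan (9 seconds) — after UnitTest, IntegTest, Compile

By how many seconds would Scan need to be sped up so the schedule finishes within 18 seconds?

7

Current finish: 25 seconds; target: 18.
Scan is on every critical path, so each second cut from Scan cuts the finish by one (this holds down to a finish of 18).
Need 25 − 18 = 7 seconds off Scan → Scan becomes 2 seconds, finish becomes 18.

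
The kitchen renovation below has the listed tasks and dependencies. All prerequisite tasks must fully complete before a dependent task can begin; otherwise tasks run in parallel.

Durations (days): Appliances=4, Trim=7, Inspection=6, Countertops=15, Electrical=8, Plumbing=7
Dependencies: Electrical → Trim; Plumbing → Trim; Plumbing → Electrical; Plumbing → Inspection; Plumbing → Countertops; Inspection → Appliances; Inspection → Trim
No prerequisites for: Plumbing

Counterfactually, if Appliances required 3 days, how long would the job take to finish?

Actual critical path: Plumbing→Electrical→Trim = 7+8+7 = 22 ⇒ 22 days.
Appliances has 5 days of float (longest path through it is 17).
No other chain overtakes it, so the finish is 22 days.

22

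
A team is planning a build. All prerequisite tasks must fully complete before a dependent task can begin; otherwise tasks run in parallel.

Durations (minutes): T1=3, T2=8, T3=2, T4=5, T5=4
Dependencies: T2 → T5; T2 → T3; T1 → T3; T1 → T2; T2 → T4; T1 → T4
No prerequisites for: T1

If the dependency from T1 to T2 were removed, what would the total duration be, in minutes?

Before: longest chain T1→T2→T4 = 3+8+5 = 16, finish 16.
Without T1→T2, T2's earliest start moves from 3 to 0.
The longest chain is now T2→T4 = 8+5 = 13, so the project takes 13 minutes.

13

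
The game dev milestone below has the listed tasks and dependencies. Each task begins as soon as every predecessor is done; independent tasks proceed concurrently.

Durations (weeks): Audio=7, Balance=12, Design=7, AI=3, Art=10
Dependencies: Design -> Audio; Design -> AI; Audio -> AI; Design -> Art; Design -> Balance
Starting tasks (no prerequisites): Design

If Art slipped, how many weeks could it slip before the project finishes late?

2

Critical path: Design→Balance = 7+12 = 19, so the finish is 19 weeks.
Longest path through Art: 17 weeks (earliest finish 17, latest finish 19).
Float = 19 − 17 = 2.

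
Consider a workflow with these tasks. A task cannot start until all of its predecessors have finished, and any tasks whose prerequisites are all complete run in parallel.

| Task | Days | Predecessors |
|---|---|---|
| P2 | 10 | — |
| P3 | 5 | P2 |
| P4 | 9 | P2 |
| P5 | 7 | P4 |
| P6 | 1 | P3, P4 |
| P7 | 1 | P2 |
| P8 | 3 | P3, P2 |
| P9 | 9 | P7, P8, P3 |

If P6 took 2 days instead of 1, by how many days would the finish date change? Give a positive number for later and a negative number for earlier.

0

Critical path before the change: P2→P3→P8→P9 = 10+5+3+9 = 27 giving 27 days.
The longest path through P6 is only 20 days, so P6 has float 7.
No other chain overtakes it, so the finish is 27 days.
Change in finish: 27 − 27 = +0 days.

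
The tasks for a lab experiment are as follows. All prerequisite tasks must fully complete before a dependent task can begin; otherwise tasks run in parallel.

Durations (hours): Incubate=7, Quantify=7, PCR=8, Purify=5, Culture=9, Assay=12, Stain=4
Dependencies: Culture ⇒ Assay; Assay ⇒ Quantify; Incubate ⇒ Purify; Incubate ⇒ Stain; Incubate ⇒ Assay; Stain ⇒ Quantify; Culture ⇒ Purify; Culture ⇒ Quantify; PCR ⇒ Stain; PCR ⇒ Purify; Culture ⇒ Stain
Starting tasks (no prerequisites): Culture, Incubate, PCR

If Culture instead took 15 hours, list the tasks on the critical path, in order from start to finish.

Culture, Assay, Quantify

The binding path is Culture→Assay→Quantify = 9+12+7 = 28; finish at 28 hours.
Since Culture is critical, the +6 change carries straight to that chain (now 34 hours).
The critical path is still Culture→Assay→Quantify; finish is now 34 hours.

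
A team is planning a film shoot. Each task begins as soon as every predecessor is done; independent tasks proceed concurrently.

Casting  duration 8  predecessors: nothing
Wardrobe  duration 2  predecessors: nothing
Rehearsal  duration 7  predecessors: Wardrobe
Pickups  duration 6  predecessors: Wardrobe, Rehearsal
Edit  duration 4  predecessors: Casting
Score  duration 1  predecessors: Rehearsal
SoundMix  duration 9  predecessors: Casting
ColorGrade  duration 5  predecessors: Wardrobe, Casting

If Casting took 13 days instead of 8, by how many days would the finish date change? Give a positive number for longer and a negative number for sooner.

As given, the longest chain is Casting→SoundMix = 8+9 = 17, so the finish is 17 days.
Since Casting is critical, the +5 change carries straight to that chain (now 22 days).
No other chain overtakes it, so the finish is 22 days.
Change in finish: 22 − 17 = +5 days.

5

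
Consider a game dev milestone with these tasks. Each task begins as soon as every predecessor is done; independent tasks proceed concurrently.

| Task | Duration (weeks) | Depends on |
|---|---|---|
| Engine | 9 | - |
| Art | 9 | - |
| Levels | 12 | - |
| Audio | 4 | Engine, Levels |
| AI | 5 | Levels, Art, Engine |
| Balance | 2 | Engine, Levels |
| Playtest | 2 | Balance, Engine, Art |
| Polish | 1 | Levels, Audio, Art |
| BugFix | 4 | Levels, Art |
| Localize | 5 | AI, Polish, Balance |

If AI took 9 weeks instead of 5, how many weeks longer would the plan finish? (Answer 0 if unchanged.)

As given, the longest chain is Levels→AI→Localize = 12+5+5 = 22, so the finish is 22 weeks.
AI is on the critical path; changing it to 9 makes that path 26 weeks.
No other chain overtakes it, so the finish is 26 weeks.
Change in finish: 26 − 22 = +4 weeks.

4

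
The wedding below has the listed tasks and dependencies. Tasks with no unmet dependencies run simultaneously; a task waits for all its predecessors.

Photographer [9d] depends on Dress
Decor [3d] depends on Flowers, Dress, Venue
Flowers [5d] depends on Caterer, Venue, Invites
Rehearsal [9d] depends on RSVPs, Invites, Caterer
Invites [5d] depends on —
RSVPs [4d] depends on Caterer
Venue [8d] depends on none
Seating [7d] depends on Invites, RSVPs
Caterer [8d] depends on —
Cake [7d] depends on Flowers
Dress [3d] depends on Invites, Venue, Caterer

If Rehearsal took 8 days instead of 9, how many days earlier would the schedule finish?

1

As given, the longest chain is Caterer→RSVPs→Rehearsal = 8+4+9 = 21, so the finish is 21 days.
Rehearsal lies on that path, so at 8 days the path becomes 20 days.
Now Venue→Dress→Photographer = 8+3+9 = 20 is longest, so the finish becomes 20 days.
Change in finish: 20 − 21 = -1 days.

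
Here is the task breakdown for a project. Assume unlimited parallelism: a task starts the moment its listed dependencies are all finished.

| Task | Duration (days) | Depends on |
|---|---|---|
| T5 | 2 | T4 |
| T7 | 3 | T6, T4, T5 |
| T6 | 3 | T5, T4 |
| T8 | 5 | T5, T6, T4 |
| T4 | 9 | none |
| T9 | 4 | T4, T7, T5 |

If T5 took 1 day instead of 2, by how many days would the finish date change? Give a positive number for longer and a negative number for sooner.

-1

Actual critical path: T4→T5→T6→T7→T9 = 9+2+3+3+4 = 21 ⇒ 21 days.
Since T5 is critical, the -1 change carries straight to that chain (now 20 days).
No other chain overtakes it, so the finish is 20 days.
Change in finish: 20 − 21 = -1 days.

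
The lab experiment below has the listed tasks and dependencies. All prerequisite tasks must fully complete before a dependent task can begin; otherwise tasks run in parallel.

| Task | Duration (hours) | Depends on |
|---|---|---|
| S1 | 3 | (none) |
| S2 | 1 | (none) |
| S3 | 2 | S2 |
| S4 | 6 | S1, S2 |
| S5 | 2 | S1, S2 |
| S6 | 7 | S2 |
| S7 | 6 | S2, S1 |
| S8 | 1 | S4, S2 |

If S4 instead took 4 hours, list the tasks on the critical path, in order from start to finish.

S1, S7

The binding path is S1→S4→S8 = 3+6+1 = 10; finish at 10 hours.
Since S4 is critical, the -2 change carries straight to that chain (now 8 hours).
The binding chain switches to S1→S7 = 3+6 = 9; finish 9 hours.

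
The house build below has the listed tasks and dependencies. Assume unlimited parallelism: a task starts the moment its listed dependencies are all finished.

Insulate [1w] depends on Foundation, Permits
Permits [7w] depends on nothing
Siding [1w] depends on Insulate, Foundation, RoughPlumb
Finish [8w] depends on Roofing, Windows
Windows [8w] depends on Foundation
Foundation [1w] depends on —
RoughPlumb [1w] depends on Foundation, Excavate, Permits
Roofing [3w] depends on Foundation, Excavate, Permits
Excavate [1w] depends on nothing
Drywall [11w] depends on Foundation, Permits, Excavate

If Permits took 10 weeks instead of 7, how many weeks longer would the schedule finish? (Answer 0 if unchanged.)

Critical path before the change: Permits→Roofing→Finish = 7+3+8 = 18 giving 18 weeks.
Permits is on the critical path; changing it to 10 makes that path 21 weeks.
No other chain overtakes it, so the finish is 21 weeks.
Change in finish: 21 − 18 = +3 weeks.

3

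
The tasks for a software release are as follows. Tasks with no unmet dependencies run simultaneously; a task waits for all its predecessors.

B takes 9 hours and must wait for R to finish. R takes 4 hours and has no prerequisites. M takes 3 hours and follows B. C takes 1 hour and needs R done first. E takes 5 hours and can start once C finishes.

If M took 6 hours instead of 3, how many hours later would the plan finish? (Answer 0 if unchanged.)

Critical path before the change: R→B→M = 4+9+3 = 16 giving 16 hours.
M lies on that path, so at 6 hours the path becomes 19 hours.
No other chain overtakes it, so the finish is 19 hours.
Change in finish: 19 − 16 = +3 hours.

3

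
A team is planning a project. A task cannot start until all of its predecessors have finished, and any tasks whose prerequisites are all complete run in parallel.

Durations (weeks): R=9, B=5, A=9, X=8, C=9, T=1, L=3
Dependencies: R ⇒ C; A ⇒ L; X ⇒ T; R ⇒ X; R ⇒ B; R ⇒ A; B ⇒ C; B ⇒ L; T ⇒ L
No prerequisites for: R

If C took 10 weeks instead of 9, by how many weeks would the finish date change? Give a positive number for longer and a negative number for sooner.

1

Critical path before the change: R→B→C = 9+5+9 = 23 giving 23 weeks.
C is on the critical path; changing it to 10 makes that path 24 weeks.
That remains the longest chain; total 24 weeks.
Change in finish: 24 − 23 = +1 weeks.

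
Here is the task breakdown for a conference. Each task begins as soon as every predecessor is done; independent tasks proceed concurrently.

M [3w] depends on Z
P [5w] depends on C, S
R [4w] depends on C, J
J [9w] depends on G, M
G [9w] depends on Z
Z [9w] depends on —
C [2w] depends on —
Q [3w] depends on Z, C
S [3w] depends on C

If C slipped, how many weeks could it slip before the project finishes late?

21

The longest chain is Z→G→J→R = 9+9+9+4 = 31; overall finish 31 weeks.
The longest chain containing C totals 10 weeks.
So C can slip 23 − 2 = 21 weeks.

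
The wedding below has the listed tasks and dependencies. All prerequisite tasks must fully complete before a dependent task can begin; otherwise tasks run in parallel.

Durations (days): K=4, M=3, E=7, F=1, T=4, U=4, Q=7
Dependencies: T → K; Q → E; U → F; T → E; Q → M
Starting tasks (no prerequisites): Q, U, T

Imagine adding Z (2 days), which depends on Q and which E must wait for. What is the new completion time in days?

16

Originally the project takes 14 days.
With Z inserted, E now waits for max(Q, T, Z).
New critical path: Q→Z→E = 7+2+7 = 16 ⇒ 16 days.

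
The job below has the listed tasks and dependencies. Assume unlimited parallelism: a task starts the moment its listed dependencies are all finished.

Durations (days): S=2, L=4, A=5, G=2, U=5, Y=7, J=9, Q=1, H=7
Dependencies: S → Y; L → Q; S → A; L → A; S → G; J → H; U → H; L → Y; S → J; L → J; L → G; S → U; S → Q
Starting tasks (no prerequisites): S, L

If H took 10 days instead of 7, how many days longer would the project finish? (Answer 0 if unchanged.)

Actual critical path: L→J→H = 4+9+7 = 20 ⇒ 20 days.
H is on the critical path; changing it to 10 makes that path 23 days.
No other chain overtakes it, so the finish is 23 days.
Change in finish: 23 − 20 = +3 days.

3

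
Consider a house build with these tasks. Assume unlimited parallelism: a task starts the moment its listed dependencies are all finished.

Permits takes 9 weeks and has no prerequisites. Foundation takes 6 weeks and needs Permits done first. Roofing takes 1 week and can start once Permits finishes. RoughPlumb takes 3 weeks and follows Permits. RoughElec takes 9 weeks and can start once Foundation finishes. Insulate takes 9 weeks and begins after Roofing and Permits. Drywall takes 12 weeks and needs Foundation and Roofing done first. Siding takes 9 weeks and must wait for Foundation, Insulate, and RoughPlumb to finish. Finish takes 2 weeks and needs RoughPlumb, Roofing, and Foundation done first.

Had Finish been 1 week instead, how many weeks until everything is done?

28

The binding path is Permits→Roofing→Insulate→Siding = 9+1+9+9 = 28; finish at 28 weeks.
Finish has 11 weeks of float (longest path through it is 17).
No other chain overtakes it, so the finish is 28 weeks.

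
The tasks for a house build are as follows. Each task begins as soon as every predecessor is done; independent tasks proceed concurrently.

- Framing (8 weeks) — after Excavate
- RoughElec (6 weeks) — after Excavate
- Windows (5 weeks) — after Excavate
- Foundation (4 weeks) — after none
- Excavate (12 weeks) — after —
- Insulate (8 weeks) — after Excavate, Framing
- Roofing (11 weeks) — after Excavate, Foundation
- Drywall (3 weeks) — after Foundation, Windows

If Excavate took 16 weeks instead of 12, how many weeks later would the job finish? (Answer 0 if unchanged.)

Baseline: Excavate→Framing→Insulate = 12+8+8 = 28 → 28 weeks.
Since Excavate is critical, the +4 change carries straight to that chain (now 32 weeks).
No other chain overtakes it, so the finish is 32 weeks.
Change in finish: 32 − 28 = +4 weeks.

4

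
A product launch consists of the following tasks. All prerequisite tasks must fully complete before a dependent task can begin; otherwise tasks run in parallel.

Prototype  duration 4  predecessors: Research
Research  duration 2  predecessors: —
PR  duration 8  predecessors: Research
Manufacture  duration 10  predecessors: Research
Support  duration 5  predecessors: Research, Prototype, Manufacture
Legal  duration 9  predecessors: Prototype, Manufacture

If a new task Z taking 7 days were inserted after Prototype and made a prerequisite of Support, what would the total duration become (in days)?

Originally the schedule takes 21 days.
With Z inserted, Support now waits for max(Research, Prototype, Manufacture, Z).
New critical path: Research→Manufacture→Legal = 2+10+9 = 21 ⇒ 21 days.

21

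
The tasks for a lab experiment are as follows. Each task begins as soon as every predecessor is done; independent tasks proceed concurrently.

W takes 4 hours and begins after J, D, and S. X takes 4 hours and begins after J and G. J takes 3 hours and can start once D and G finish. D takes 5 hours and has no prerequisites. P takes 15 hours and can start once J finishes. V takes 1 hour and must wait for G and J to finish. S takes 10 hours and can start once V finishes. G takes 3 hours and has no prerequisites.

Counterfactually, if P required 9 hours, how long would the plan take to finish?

23

Actual critical path: D→J→P = 5+3+15 = 23 ⇒ 23 hours.
P is on the critical path; changing it to 9 makes that path 17 hours.
Now D→J→V→S→W = 5+3+1+10+4 = 23 is longest, so the finish becomes 23 hours.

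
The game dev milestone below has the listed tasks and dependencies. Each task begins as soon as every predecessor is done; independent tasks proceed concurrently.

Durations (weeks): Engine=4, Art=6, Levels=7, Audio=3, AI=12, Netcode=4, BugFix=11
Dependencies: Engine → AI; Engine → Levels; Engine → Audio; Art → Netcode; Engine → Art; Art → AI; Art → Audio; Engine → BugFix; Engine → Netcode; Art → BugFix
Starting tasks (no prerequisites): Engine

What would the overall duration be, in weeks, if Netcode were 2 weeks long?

Baseline: Engine→Art→AI = 4+6+12 = 22 → 22 weeks.
Netcode has 8 weeks of float (longest path through it is 14).
The critical path is still Engine→Art→AI; finish is now 22 weeks.

22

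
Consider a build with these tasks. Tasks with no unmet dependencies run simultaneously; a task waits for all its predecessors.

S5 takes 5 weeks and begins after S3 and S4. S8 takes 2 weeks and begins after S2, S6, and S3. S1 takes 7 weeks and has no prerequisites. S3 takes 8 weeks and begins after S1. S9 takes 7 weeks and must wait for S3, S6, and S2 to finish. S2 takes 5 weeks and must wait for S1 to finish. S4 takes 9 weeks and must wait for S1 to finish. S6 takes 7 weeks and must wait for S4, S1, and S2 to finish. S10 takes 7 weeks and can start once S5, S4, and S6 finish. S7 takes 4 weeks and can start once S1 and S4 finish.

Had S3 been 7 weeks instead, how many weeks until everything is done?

Baseline: S1→S4→S6→S9 = 7+9+7+7 = 30 → 30 weeks.
S3 is off the critical path — its longest chain is 27 weeks, giving 3 of slack.
The critical path is still S1→S4→S6→S9; finish is now 30 weeks.

30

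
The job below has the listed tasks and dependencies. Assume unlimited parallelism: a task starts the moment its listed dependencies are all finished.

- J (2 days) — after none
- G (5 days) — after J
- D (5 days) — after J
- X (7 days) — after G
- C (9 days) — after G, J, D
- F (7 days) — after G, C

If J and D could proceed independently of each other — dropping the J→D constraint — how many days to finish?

23

With the dependency in place, J→G→C→F = 2+5+9+7 = 23 sets the finish at 23 days.
Without J→D, D's earliest start moves from 2 to 0.
New critical path: J→G→C→F = 2+5+9+7 = 23 ⇒ 23 days.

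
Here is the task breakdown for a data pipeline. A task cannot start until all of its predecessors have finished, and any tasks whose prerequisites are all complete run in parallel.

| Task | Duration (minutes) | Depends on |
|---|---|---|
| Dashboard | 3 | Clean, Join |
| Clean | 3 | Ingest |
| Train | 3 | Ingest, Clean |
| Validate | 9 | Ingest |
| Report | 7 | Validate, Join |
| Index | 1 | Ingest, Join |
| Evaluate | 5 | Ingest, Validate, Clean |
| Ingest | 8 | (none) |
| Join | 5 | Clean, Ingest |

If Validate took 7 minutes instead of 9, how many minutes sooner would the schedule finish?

1

As given, the longest chain is Ingest→Validate→Report = 8+9+7 = 24, so the finish is 24 minutes.
Since Validate is critical, the -2 change carries straight to that chain (now 22 minutes).
The binding chain switches to Ingest→Clean→Join→Report = 8+3+5+7 = 23; finish 23 minutes.
Change in finish: 23 − 24 = -1 minutes.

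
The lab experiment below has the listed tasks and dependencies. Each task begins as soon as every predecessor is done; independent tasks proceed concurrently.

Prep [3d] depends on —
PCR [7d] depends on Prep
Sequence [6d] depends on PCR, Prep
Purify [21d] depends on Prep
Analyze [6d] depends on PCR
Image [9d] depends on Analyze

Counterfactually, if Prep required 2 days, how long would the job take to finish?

The binding path is Prep→PCR→Analyze→Image = 3+7+6+9 = 25; finish at 25 days.
Prep lies on that path, so at 2 days the path becomes 24 days.
That remains the longest chain; total 24 days.

24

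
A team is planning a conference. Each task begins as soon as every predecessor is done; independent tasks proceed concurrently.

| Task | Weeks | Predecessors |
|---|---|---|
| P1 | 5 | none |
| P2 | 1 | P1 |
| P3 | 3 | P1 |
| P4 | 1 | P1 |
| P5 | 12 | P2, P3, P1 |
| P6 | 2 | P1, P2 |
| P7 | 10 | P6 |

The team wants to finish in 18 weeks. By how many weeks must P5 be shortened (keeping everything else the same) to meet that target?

Current finish: 20 weeks; target: 18.
P5 is on every critical path, so each week cut from P5 cuts the finish by one (this holds down to a finish of 18).
Need 20 − 18 = 2 weeks off P5 → P5 becomes 10 weeks, finish becomes 18.

2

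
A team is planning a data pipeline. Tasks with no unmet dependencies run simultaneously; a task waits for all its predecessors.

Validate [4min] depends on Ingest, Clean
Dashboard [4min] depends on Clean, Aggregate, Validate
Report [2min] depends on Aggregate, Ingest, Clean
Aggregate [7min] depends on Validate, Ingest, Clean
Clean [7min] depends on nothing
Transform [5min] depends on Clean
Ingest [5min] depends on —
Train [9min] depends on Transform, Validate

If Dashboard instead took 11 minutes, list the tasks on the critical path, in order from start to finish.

Clean, Validate, Aggregate, Dashboard

Actual critical path: Clean→Validate→Aggregate→Dashboard = 7+4+7+4 = 22 ⇒ 22 minutes.
Dashboard lies on that path, so at 11 minutes the path becomes 29 minutes.
No other chain overtakes it, so the finish is 29 minutes.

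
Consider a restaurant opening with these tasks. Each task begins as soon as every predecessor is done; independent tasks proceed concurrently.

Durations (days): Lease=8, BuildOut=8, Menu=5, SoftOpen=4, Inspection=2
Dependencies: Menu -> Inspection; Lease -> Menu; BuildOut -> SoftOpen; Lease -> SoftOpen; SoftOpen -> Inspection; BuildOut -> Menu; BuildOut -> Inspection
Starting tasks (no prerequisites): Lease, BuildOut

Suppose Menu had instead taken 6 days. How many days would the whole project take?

Critical path before the change: Lease→Menu→Inspection = 8+5+2 = 15 giving 15 days.
Menu lies on that path, so at 6 days the path becomes 16 days.
No other chain overtakes it, so the finish is 16 days.

16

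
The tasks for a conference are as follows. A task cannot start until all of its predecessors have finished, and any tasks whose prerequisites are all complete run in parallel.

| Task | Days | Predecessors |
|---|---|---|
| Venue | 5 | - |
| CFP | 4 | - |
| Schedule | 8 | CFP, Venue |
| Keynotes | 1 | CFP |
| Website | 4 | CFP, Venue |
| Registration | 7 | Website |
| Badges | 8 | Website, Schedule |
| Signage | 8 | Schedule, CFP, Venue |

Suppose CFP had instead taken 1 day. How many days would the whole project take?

Baseline: Venue→Schedule→Badges = 5+8+8 = 21 → 21 days.
CFP has 1 day of float (longest path through it is 20).
No other chain overtakes it, so the finish is 21 days.

21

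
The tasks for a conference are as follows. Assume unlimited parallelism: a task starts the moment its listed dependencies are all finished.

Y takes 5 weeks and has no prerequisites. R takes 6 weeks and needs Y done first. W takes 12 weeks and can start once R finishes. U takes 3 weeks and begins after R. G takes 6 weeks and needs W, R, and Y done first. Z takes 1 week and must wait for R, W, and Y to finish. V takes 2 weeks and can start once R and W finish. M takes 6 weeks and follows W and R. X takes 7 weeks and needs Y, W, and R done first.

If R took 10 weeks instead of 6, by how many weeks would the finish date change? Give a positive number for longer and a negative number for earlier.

4

Baseline: Y→R→W→X = 5+6+12+7 = 30 → 30 weeks.
R lies on that path, so at 10 weeks the path becomes 34 weeks.
The critical path is still Y→R→W→X; finish is now 34 weeks.
Change in finish: 34 − 30 = +4 weeks.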